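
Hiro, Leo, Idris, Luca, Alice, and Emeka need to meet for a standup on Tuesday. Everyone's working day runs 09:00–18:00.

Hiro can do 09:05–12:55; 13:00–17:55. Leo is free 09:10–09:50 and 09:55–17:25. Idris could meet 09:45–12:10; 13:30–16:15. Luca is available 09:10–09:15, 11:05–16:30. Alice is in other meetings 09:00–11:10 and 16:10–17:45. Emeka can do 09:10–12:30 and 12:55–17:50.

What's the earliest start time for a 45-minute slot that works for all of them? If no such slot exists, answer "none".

11:10

Hiro free: 09:05-12:55, 13:00-17:55.
Leo free: 09:10-09:50, 09:55-17:25.
Idris free: 09:45-12:10, 13:30-16:15.
Luca free: 09:10-09:15, 11:05-16:30.
Alice free: 11:10-16:10, 17:45-18:00 (invert busy blocks within the working day).
Emeka free: 09:10-12:30, 12:55-17:50.
Hiro ∩ Leo: 09:10-09:50, 09:55-12:55, 13:00-17:25.
Hiro ∩ Leo ∩ Idris: 09:45-09:50, 09:55-12:10, 13:30-16:15.
Hiro ∩ Leo ∩ Idris ∩ Luca: 11:05-12:10, 13:30-16:15.
Hiro ∩ Leo ∩ Idris ∩ Luca ∩ Alice: 11:10-12:10, 13:30-16:10.
Hiro ∩ Leo ∩ Idris ∩ Luca ∩ Alice ∩ Emeka: 11:10-12:10, 13:30-16:10.
The first common window of at least 45 minutes is 11:10-12:10, so the earliest start is 11:10.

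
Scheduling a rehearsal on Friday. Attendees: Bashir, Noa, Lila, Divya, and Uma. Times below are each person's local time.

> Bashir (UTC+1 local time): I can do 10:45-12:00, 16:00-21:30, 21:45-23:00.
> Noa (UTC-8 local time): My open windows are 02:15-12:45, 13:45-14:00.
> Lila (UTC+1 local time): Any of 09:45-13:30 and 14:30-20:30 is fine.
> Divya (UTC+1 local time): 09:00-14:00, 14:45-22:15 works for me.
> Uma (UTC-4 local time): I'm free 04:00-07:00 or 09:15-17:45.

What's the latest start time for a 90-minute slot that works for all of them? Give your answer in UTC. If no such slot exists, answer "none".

18:00

Bashir in UTC: 09:45-11:00, 15:00-20:30, 20:45-22:00 (subtract 1h to convert from UTC+1).
Noa in UTC: 10:15-20:45, 21:45-22:00 (add 8h to convert from UTC-8).
Lila in UTC: 08:45-12:30, 13:30-19:30 (subtract 1h to convert from UTC+1).
Divya in UTC: 08:00-13:00, 13:45-21:15 (subtract 1h to convert from UTC+1).
Uma in UTC: 08:00-11:00, 13:15-21:45 (add 4h to convert from UTC-4).
Bashir ∩ Noa: 10:15-11:00, 15:00-20:30, 21:45-22:00.
Bashir ∩ Noa ∩ Lila: 10:15-11:00, 15:00-19:30.
Bashir ∩ Noa ∩ Lila ∩ Divya: 10:15-11:00, 15:00-19:30.
Bashir ∩ Noa ∩ Lila ∩ Divya ∩ Uma: 10:15-11:00, 15:00-19:30.
So the common availability across everyone is 10:15-11:00, 15:00-19:30.
The last common window of at least 90 minutes is 15:00-19:30; a 90-minute meeting can start as late as 18:00 and still end by 19:30.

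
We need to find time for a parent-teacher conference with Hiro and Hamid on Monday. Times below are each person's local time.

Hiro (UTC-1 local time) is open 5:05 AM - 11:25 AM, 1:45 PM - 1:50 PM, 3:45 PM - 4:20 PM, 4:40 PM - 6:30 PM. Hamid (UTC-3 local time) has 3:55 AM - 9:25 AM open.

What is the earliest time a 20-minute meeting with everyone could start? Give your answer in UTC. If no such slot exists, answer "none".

06:55

Hiro in UTC: 06:05-12:25, 14:45-14:50, 16:45-17:20, 17:40-19:30 (add 1h to convert from UTC-1).
Hamid in UTC: 06:55-12:25 (add 3h to convert from UTC-3).
Hiro ∩ Hamid: 06:55-12:25.
So the common availability across everyone is 06:55-12:25.
The first common window of at least 20 minutes is 06:55-12:25, so the earliest start is 06:55.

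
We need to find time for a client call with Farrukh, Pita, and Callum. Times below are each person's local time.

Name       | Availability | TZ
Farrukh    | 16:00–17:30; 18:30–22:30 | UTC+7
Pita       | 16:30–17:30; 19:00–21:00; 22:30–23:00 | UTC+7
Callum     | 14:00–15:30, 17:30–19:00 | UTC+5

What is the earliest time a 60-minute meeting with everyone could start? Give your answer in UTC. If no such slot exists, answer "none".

Farrukh in UTC: 09:00-10:30, 11:30-15:30 (subtract 7h to convert from UTC+7).
Pita in UTC: 09:30-10:30, 12:00-14:00, 15:30-16:00 (subtract 7h to convert from UTC+7).
Callum in UTC: 09:00-10:30, 12:30-14:00 (subtract 5h to convert from UTC+5).
Farrukh ∩ Pita: 09:30-10:30, 12:00-14:00.
Farrukh ∩ Pita ∩ Callum: 09:30-10:30, 12:30-14:00.
The first common window of at least 60 minutes is 09:30-10:30, so the earliest start is 09:30.

09:30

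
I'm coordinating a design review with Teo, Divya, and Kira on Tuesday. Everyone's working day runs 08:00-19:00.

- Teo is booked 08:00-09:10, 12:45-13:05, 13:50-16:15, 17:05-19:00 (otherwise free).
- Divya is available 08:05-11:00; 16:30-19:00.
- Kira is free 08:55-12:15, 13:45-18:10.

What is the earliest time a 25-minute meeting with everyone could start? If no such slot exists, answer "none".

Teo free: 09:10-12:45, 13:05-13:50, 16:15-17:05 (invert busy blocks within the working day).
Divya free: 08:05-11:00, 16:30-19:00.
Kira free: 08:55-12:15, 13:45-18:10.
Teo ∩ Divya: 09:10-11:00, 16:30-17:05.
Teo ∩ Divya ∩ Kira: 09:10-11:00, 16:30-17:05.
The first common window of at least 25 minutes is 09:10-11:00, so the earliest start is 09:10.

09:10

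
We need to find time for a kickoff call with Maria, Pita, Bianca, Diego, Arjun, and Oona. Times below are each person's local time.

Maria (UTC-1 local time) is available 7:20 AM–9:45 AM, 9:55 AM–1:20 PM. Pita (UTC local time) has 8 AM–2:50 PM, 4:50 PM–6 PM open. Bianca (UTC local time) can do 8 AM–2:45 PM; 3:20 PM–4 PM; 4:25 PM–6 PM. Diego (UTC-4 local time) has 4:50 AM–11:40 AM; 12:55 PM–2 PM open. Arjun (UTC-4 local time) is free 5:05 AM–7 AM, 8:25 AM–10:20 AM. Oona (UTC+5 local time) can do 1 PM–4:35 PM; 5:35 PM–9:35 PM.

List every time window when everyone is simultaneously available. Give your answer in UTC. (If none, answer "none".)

09:05-10:45, 10:55-11:00, 12:35-14:20

Maria in UTC: 08:20-10:45, 10:55-14:20 (add 1h to convert from UTC-1).
Pita in UTC: 08:00-14:50, 16:50-18:00.
Bianca in UTC: 08:00-14:45, 15:20-16:00, 16:25-18:00.
Diego in UTC: 08:50-15:40, 16:55-18:00 (add 4h to convert from UTC-4).
Arjun in UTC: 09:05-11:00, 12:25-14:20 (add 4h to convert from UTC-4).
Oona in UTC: 08:00-11:35, 12:35-16:35 (subtract 5h to convert from UTC+5).
Maria ∩ Pita: 08:20-10:45, 10:55-14:20.
Maria ∩ Pita ∩ Bianca: 08:20-10:45, 10:55-14:20.
Maria ∩ Pita ∩ Bianca ∩ Diego: 08:50-10:45, 10:55-14:20.
Maria ∩ Pita ∩ Bianca ∩ Diego ∩ Arjun: 09:05-10:45, 10:55-11:00, 12:25-14:20.
Maria ∩ Pita ∩ Bianca ∩ Diego ∩ Arjun ∩ Oona: 09:05-10:45, 10:55-11:00, 12:35-14:20.
So the common availability across everyone is 09:05-10:45, 10:55-11:00, 12:35-14:20.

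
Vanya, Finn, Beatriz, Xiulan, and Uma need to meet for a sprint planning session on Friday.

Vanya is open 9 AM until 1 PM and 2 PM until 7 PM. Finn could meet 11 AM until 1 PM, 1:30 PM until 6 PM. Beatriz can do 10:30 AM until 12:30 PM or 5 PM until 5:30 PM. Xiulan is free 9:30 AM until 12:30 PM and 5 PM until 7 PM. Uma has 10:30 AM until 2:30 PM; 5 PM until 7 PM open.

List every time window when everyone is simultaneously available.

11:00-12:30, 17:00-17:30

Vanya ∩ Finn: 11:00-13:00, 14:00-18:00.
Vanya ∩ Finn ∩ Beatriz: 11:00-12:30, 17:00-17:30.
Vanya ∩ Finn ∩ Beatriz ∩ Xiulan: 11:00-12:30, 17:00-17:30.
Vanya ∩ Finn ∩ Beatriz ∩ Xiulan ∩ Uma: 11:00-12:30, 17:00-17:30.
Those are the intersection windows.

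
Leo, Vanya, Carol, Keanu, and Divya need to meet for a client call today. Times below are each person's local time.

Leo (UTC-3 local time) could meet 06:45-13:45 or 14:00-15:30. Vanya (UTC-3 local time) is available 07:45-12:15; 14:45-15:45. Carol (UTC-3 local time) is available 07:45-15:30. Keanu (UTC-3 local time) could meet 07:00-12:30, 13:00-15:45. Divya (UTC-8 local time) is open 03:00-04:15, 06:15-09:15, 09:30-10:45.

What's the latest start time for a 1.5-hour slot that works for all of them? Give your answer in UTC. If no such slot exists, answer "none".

none

Leo in UTC: 09:45-16:45, 17:00-18:30 (add 3h to convert from UTC-3).
Vanya in UTC: 10:45-15:15, 17:45-18:45 (add 3h to convert from UTC-3).
Carol in UTC: 10:45-18:30 (add 3h to convert from UTC-3).
Keanu in UTC: 10:00-15:30, 16:00-18:45 (add 3h to convert from UTC-3).
Divya in UTC: 11:00-12:15, 14:15-17:15, 17:30-18:45 (add 8h to convert from UTC-8).
Leo ∩ Vanya: 10:45-15:15, 17:45-18:30.
Leo ∩ Vanya ∩ Carol: 10:45-15:15, 17:45-18:30.
Leo ∩ Vanya ∩ Carol ∩ Keanu: 10:45-15:15, 17:45-18:30.
Leo ∩ Vanya ∩ Carol ∩ Keanu ∩ Divya: 11:00-12:15, 14:15-15:15, 17:45-18:30.
So the common availability across everyone is 11:00-12:15, 14:15-15:15, 17:45-18:30.
No common window is at least 90 minutes long.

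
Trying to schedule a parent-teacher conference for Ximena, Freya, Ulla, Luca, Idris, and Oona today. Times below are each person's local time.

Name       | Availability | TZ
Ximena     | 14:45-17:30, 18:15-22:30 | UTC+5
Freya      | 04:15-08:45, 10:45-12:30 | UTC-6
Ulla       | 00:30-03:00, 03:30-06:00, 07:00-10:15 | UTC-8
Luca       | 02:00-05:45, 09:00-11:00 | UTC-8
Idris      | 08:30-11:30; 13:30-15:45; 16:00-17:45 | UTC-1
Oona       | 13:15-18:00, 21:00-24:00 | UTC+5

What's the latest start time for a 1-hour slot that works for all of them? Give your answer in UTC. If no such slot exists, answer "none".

Ximena in UTC: 09:45-12:30, 13:15-17:30 (subtract 5h to convert from UTC+5).
Freya in UTC: 10:15-14:45, 16:45-18:30 (add 6h to convert from UTC-6).
Ulla in UTC: 08:30-11:00, 11:30-14:00, 15:00-18:15 (add 8h to convert from UTC-8).
Luca in UTC: 10:00-13:45, 17:00-19:00 (add 8h to convert from UTC-8).
Idris in UTC: 09:30-12:30, 14:30-16:45, 17:00-18:45 (add 1h to convert from UTC-1).
Oona in UTC: 08:15-13:00, 16:00-19:00 (subtract 5h to convert from UTC+5).
Ximena ∩ Freya: 10:15-12:30, 13:15-14:45, 16:45-17:30.
Ximena ∩ Freya ∩ Ulla: 10:15-11:00, 11:30-12:30, 13:15-14:00, 16:45-17:30.
Ximena ∩ Freya ∩ Ulla ∩ Luca: 10:15-11:00, 11:30-12:30, 13:15-13:45, 17:00-17:30.
Ximena ∩ Freya ∩ Ulla ∩ Luca ∩ Idris: 10:15-11:00, 11:30-12:30, 17:00-17:30.
Ximena ∩ Freya ∩ Ulla ∩ Luca ∩ Idris ∩ Oona: 10:15-11:00, 11:30-12:30, 17:00-17:30.
The last common window of at least 60 minutes is 11:30-12:30; a 60-minute meeting can start as late as 11:30 and still end by 12:30.

11:30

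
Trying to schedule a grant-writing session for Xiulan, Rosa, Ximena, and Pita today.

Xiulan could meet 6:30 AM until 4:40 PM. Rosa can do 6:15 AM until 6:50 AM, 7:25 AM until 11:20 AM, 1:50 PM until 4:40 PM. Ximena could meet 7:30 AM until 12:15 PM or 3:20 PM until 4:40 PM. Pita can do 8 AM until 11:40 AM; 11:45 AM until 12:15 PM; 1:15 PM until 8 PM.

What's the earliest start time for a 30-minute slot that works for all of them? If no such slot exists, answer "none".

Xiulan ∩ Rosa: 06:30-06:50, 07:25-11:20, 13:50-16:40.
Xiulan ∩ Rosa ∩ Ximena: 07:30-11:20, 15:20-16:40.
Xiulan ∩ Rosa ∩ Ximena ∩ Pita: 08:00-11:20, 15:20-16:40.
The first common window of at least 30 minutes is 08:00-11:20, so the earliest start is 08:00.

08:00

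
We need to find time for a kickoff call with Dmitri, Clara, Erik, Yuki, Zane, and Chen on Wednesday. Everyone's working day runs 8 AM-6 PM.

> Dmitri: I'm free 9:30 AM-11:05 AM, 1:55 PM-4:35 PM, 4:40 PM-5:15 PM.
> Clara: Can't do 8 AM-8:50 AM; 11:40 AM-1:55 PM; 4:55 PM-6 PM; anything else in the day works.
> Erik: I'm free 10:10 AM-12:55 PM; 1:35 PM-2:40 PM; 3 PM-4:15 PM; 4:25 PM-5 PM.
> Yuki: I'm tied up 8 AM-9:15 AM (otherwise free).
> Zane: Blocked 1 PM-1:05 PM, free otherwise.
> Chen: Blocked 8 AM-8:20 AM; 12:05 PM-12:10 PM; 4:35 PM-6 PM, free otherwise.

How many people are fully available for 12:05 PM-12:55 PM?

Dmitri free: 09:30-11:05, 13:55-16:35, 16:40-17:15.
Clara free: 08:50-11:40, 13:55-16:55 (invert busy blocks within the working day).
Erik free: 10:10-12:55, 13:35-14:40, 15:00-16:15, 16:25-17:00.
Yuki free: 09:15-18:00 (invert busy blocks within the working day).
Zane free: 08:00-13:00, 13:05-18:00 (invert busy blocks within the working day).
Chen free: 08:20-12:05, 12:10-16:35 (invert busy blocks within the working day).
Erik, Yuki, and Zane can make the full 12:05-12:55 slot — that's 3.

3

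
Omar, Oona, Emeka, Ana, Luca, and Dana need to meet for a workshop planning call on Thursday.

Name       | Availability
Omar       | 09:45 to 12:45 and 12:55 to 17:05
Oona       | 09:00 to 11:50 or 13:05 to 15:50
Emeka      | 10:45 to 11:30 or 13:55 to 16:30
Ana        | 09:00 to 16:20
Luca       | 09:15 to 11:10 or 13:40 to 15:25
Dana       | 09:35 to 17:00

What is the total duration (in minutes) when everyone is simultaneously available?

Omar ∩ Oona: 09:45-11:50, 13:05-15:50.
Omar ∩ Oona ∩ Emeka: 10:45-11:30, 13:55-15:50.
Omar ∩ Oona ∩ Emeka ∩ Ana: 10:45-11:30, 13:55-15:50.
Omar ∩ Oona ∩ Emeka ∩ Ana ∩ Luca: 10:45-11:10, 13:55-15:25.
Omar ∩ Oona ∩ Emeka ∩ Ana ∩ Luca ∩ Dana: 10:45-11:10, 13:55-15:25.
So the common availability across everyone is 10:45-11:10, 13:55-15:25.
Summing the common windows: 25 + 90 = 115 minutes.

115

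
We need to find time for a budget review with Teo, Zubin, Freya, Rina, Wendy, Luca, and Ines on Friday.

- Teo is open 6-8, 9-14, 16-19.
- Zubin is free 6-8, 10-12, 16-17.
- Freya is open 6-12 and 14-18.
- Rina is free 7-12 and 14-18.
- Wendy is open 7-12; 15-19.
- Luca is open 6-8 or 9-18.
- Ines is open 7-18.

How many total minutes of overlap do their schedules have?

Teo ∩ Zubin: 06:00-08:00, 10:00-12:00, 16:00-17:00.
Teo ∩ Zubin ∩ Freya: 06:00-08:00, 10:00-12:00, 16:00-17:00.
Teo ∩ Zubin ∩ Freya ∩ Rina: 07:00-08:00, 10:00-12:00, 16:00-17:00.
Teo ∩ Zubin ∩ Freya ∩ Rina ∩ Wendy: 07:00-08:00, 10:00-12:00, 16:00-17:00.
Teo ∩ Zubin ∩ Freya ∩ Rina ∩ Wendy ∩ Luca: 07:00-08:00, 10:00-12:00, 16:00-17:00.
Teo ∩ Zubin ∩ Freya ∩ Rina ∩ Wendy ∩ Luca ∩ Ines: 07:00-08:00, 10:00-12:00, 16:00-17:00.
Summing the common windows: 60 + 120 + 60 = 240 minutes.

240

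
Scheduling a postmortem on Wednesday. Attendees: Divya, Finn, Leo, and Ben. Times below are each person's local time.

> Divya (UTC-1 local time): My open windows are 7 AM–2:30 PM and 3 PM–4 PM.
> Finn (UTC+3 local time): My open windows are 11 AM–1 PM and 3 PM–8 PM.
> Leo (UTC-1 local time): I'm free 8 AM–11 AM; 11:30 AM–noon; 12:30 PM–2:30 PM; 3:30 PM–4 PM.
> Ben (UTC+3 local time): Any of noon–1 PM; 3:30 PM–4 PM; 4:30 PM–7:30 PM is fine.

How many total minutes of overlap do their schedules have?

Divya in UTC: 08:00-15:30, 16:00-17:00 (add 1h to convert from UTC-1).
Finn in UTC: 08:00-10:00, 12:00-17:00 (subtract 3h to convert from UTC+3).
Leo in UTC: 09:00-12:00, 12:30-13:00, 13:30-15:30, 16:30-17:00 (add 1h to convert from UTC-1).
Ben in UTC: 09:00-10:00, 12:30-13:00, 13:30-16:30 (subtract 3h to convert from UTC+3).
Divya ∩ Finn: 08:00-10:00, 12:00-15:30, 16:00-17:00.
Divya ∩ Finn ∩ Leo: 09:00-10:00, 12:30-13:00, 13:30-15:30, 16:30-17:00.
Divya ∩ Finn ∩ Leo ∩ Ben: 09:00-10:00, 12:30-13:00, 13:30-15:30.
Those are the intersection windows.
Summing the common windows: 60 + 30 + 120 = 210 minutes.

210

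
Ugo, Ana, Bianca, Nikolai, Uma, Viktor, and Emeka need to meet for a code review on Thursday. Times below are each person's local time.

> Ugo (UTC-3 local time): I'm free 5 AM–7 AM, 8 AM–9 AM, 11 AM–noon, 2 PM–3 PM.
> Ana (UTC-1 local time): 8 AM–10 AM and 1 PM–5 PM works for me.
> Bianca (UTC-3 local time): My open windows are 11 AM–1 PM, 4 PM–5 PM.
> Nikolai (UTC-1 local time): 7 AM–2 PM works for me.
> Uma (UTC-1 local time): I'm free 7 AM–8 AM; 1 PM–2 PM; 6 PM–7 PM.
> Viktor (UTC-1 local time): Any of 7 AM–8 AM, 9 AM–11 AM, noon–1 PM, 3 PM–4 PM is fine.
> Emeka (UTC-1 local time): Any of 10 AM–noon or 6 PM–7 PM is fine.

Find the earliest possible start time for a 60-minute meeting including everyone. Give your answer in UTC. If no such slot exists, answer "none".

Ugo in UTC: 08:00-10:00, 11:00-12:00, 14:00-15:00, 17:00-18:00 (add 3h to convert from UTC-3).
Ana in UTC: 09:00-11:00, 14:00-18:00 (add 1h to convert from UTC-1).
Bianca in UTC: 14:00-16:00, 19:00-20:00 (add 3h to convert from UTC-3).
Nikolai in UTC: 08:00-15:00 (add 1h to convert from UTC-1).
Uma in UTC: 08:00-09:00, 14:00-15:00, 19:00-20:00 (add 1h to convert from UTC-1).
Viktor in UTC: 08:00-09:00, 10:00-12:00, 13:00-14:00, 16:00-17:00 (add 1h to convert from UTC-1).
Emeka in UTC: 11:00-13:00, 19:00-20:00 (add 1h to convert from UTC-1).
Ugo ∩ Ana: 09:00-10:00, 14:00-15:00, 17:00-18:00.
Ugo ∩ Ana ∩ Bianca: 14:00-15:00.
Ugo ∩ Ana ∩ Bianca ∩ Nikolai: 14:00-15:00.
Ugo ∩ Ana ∩ Bianca ∩ Nikolai ∩ Uma: 14:00-15:00.
Ugo ∩ Ana ∩ Bianca ∩ Nikolai ∩ Uma ∩ Viktor: ∅.
Ugo ∩ Ana ∩ Bianca ∩ Nikolai ∩ Uma ∩ Viktor ∩ Emeka: ∅.
There is no time when everyone is free.
No common window is at least 60 minutes long.

none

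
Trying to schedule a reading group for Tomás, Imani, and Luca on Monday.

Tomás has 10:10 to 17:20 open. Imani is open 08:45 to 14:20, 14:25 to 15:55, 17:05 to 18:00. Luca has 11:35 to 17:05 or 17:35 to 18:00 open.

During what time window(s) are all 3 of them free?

11:35-14:20, 14:25-15:55

Tomás ∩ Imani: 10:10-14:20, 14:25-15:55, 17:05-17:20.
Tomás ∩ Imani ∩ Luca: 11:35-14:20, 14:25-15:55.
So the common availability across everyone is 11:35-14:20, 14:25-15:55.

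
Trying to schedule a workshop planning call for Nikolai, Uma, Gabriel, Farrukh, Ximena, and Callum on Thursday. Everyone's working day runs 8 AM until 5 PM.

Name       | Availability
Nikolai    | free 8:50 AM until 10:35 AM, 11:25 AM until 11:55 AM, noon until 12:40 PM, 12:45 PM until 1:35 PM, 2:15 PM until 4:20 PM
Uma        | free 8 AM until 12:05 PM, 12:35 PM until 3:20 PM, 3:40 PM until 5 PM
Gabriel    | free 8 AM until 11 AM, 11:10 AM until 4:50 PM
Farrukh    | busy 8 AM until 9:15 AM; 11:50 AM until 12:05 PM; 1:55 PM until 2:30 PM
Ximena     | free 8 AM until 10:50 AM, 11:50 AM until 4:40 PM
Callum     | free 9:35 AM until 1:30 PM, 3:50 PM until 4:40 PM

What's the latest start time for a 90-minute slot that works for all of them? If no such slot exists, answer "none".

Nikolai free: 08:50-10:35, 11:25-11:55, 12:00-12:40, 12:45-13:35, 14:15-16:20.
Uma free: 08:00-12:05, 12:35-15:20, 15:40-17:00.
Gabriel free: 08:00-11:00, 11:10-16:50.
Farrukh free: 09:15-11:50, 12:05-13:55, 14:30-17:00 (invert busy blocks within the working day).
Ximena free: 08:00-10:50, 11:50-16:40.
Callum free: 09:35-13:30, 15:50-16:40.
Nikolai ∩ Uma: 08:50-10:35, 11:25-11:55, 12:00-12:05, 12:35-12:40, 12:45-13:35, 14:15-15:20, 15:40-16:20.
Nikolai ∩ Uma ∩ Gabriel: 08:50-10:35, 11:25-11:55, 12:00-12:05, 12:35-12:40, 12:45-13:35, 14:15-15:20, 15:40-16:20.
Nikolai ∩ Uma ∩ Gabriel ∩ Farrukh: 09:15-10:35, 11:25-11:50, 12:35-12:40, 12:45-13:35, 14:30-15:20, 15:40-16:20.
Nikolai ∩ Uma ∩ Gabriel ∩ Farrukh ∩ Ximena: 09:15-10:35, 12:35-12:40, 12:45-13:35, 14:30-15:20, 15:40-16:20.
Nikolai ∩ Uma ∩ Gabriel ∩ Farrukh ∩ Ximena ∩ Callum: 09:35-10:35, 12:35-12:40, 12:45-13:30, 15:50-16:20.
No common window is at least 90 minutes long.

none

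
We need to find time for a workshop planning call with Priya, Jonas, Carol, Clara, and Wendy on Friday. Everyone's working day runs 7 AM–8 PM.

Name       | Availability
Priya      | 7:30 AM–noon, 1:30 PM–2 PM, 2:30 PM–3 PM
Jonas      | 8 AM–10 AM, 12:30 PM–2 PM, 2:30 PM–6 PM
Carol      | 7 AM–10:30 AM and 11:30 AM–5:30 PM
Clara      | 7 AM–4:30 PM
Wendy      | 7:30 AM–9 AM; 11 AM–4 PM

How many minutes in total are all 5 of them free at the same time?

120

Priya ∩ Jonas: 08:00-10:00, 13:30-14:00, 14:30-15:00.
Priya ∩ Jonas ∩ Carol: 08:00-10:00, 13:30-14:00, 14:30-15:00.
Priya ∩ Jonas ∩ Carol ∩ Clara: 08:00-10:00, 13:30-14:00, 14:30-15:00.
Priya ∩ Jonas ∩ Carol ∩ Clara ∩ Wendy: 08:00-09:00, 13:30-14:00, 14:30-15:00.
Summing the common windows: 60 + 30 + 30 = 120 minutes.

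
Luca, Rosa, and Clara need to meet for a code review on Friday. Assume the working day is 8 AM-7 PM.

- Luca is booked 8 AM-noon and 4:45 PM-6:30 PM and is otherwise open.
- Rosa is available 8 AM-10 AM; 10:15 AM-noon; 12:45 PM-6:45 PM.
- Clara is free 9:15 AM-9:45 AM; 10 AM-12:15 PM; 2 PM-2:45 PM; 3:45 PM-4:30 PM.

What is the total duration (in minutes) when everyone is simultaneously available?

Luca free: 12:00-16:45, 18:30-19:00 (invert busy blocks within the working day).
Rosa free: 08:00-10:00, 10:15-12:00, 12:45-18:45.
Clara free: 09:15-09:45, 10:00-12:15, 14:00-14:45, 15:45-16:30.
Luca ∩ Rosa: 12:45-16:45, 18:30-18:45.
Luca ∩ Rosa ∩ Clara: 14:00-14:45, 15:45-16:30.
Summing the common windows: 45 + 45 = 90 minutes.

90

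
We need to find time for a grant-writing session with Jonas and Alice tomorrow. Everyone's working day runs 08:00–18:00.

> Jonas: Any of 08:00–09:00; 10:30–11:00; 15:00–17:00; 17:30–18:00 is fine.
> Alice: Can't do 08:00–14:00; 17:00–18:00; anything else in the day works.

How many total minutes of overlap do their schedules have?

120

Jonas free: 08:00-09:00, 10:30-11:00, 15:00-17:00, 17:30-18:00.
Alice free: 14:00-17:00 (invert busy blocks within the working day).
Jonas ∩ Alice: 15:00-17:00.
That's a single block of 120 minutes.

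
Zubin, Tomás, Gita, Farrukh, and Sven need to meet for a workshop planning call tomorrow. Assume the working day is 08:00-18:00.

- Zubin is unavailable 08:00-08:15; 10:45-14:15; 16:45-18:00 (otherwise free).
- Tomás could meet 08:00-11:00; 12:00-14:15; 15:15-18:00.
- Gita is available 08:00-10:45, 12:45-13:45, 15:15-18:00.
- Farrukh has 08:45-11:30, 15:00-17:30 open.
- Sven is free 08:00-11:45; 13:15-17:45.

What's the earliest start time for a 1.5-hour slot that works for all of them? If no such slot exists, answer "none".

Zubin free: 08:15-10:45, 14:15-16:45 (invert busy blocks within the working day).
Tomás free: 08:00-11:00, 12:00-14:15, 15:15-18:00.
Gita free: 08:00-10:45, 12:45-13:45, 15:15-18:00.
Farrukh free: 08:45-11:30, 15:00-17:30.
Sven free: 08:00-11:45, 13:15-17:45.
Zubin ∩ Tomás: 08:15-10:45, 15:15-16:45.
Zubin ∩ Tomás ∩ Gita: 08:15-10:45, 15:15-16:45.
Zubin ∩ Tomás ∩ Gita ∩ Farrukh: 08:45-10:45, 15:15-16:45.
Zubin ∩ Tomás ∩ Gita ∩ Farrukh ∩ Sven: 08:45-10:45, 15:15-16:45.
The first common window of at least 90 minutes is 08:45-10:45, so the earliest start is 08:45.

08:45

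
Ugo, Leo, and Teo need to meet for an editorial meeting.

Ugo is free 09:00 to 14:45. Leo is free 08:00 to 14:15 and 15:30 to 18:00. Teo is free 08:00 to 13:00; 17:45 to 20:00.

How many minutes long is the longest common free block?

240

Ugo ∩ Leo: 09:00-14:15.
Ugo ∩ Leo ∩ Teo: 09:00-13:00.
So the common availability across everyone is 09:00-13:00.
The longest is 09:00-13:00 at 240 minutes.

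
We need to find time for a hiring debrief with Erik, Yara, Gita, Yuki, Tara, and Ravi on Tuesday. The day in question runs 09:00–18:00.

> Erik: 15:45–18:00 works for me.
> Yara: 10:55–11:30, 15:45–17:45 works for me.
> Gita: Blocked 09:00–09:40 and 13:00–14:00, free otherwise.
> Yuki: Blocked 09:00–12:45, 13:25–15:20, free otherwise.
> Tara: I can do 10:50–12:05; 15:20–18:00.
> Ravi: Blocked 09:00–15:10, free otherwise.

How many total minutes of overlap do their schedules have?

120

Erik free: 15:45-18:00.
Yara free: 10:55-11:30, 15:45-17:45.
Gita free: 09:40-13:00, 14:00-18:00 (invert busy blocks within the working day).
Yuki free: 12:45-13:25, 15:20-18:00 (invert busy blocks within the working day).
Tara free: 10:50-12:05, 15:20-18:00.
Ravi free: 15:10-18:00 (invert busy blocks within the working day).
Erik ∩ Yara: 15:45-17:45.
Erik ∩ Yara ∩ Gita: 15:45-17:45.
Erik ∩ Yara ∩ Gita ∩ Yuki: 15:45-17:45.
Erik ∩ Yara ∩ Gita ∩ Yuki ∩ Tara: 15:45-17:45.
Erik ∩ Yara ∩ Gita ∩ Yuki ∩ Tara ∩ Ravi: 15:45-17:45.
So the common availability across everyone is 15:45-17:45.
That's a single block of 120 minutes.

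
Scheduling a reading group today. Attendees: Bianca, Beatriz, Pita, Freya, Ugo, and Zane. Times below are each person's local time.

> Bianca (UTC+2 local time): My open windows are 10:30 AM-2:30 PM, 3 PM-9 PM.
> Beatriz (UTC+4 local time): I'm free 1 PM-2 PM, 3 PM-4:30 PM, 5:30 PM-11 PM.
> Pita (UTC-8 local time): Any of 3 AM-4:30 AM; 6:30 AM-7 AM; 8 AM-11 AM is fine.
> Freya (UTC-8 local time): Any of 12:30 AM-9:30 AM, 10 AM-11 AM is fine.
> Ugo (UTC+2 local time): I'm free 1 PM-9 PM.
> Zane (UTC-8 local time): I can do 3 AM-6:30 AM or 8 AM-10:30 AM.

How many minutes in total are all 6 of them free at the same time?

Bianca in UTC: 08:30-12:30, 13:00-19:00 (subtract 2h to convert from UTC+2).
Beatriz in UTC: 09:00-10:00, 11:00-12:30, 13:30-19:00 (subtract 4h to convert from UTC+4).
Pita in UTC: 11:00-12:30, 14:30-15:00, 16:00-19:00 (add 8h to convert from UTC-8).
Freya in UTC: 08:30-17:30, 18:00-19:00 (add 8h to convert from UTC-8).
Ugo in UTC: 11:00-19:00 (subtract 2h to convert from UTC+2).
Zane in UTC: 11:00-14:30, 16:00-18:30 (add 8h to convert from UTC-8).
Bianca ∩ Beatriz: 09:00-10:00, 11:00-12:30, 13:30-19:00.
Bianca ∩ Beatriz ∩ Pita: 11:00-12:30, 14:30-15:00, 16:00-19:00.
Bianca ∩ Beatriz ∩ Pita ∩ Freya: 11:00-12:30, 14:30-15:00, 16:00-17:30, 18:00-19:00.
Bianca ∩ Beatriz ∩ Pita ∩ Freya ∩ Ugo: 11:00-12:30, 14:30-15:00, 16:00-17:30, 18:00-19:00.
Bianca ∩ Beatriz ∩ Pita ∩ Freya ∩ Ugo ∩ Zane: 11:00-12:30, 16:00-17:30, 18:00-18:30.
Those are the intersection windows.
Summing the common windows: 90 + 90 + 30 = 210 minutes.

210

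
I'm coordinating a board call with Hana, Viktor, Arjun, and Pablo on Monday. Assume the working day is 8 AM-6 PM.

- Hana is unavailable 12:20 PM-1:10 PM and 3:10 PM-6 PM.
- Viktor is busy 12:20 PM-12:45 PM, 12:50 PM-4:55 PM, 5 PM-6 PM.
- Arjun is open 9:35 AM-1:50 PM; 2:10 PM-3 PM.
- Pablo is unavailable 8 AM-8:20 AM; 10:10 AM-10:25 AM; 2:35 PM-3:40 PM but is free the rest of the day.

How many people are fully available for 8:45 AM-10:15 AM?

2

Hana free: 08:00-12:20, 13:10-15:10 (invert busy blocks within the working day).
Viktor free: 08:00-12:20, 12:45-12:50, 16:55-17:00 (invert busy blocks within the working day).
Arjun free: 09:35-13:50, 14:10-15:00.
Pablo free: 08:20-10:10, 10:25-14:35, 15:40-18:00 (invert busy blocks within the working day).
Hana and Viktor can make the full 08:45-10:15 slot — that's 2.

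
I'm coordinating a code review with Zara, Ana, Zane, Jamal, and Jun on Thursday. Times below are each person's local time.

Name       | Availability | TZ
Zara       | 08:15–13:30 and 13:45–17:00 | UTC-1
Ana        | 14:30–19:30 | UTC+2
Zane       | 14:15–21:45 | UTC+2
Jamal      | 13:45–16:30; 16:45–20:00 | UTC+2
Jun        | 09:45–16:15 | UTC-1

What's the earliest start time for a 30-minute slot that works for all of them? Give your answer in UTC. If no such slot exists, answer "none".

Zara in UTC: 09:15-14:30, 14:45-18:00 (add 1h to convert from UTC-1).
Ana in UTC: 12:30-17:30 (subtract 2h to convert from UTC+2).
Zane in UTC: 12:15-19:45 (subtract 2h to convert from UTC+2).
Jamal in UTC: 11:45-14:30, 14:45-18:00 (subtract 2h to convert from UTC+2).
Jun in UTC: 10:45-17:15 (add 1h to convert from UTC-1).
Zara ∩ Ana: 12:30-14:30, 14:45-17:30.
Zara ∩ Ana ∩ Zane: 12:30-14:30, 14:45-17:30.
Zara ∩ Ana ∩ Zane ∩ Jamal: 12:30-14:30, 14:45-17:30.
Zara ∩ Ana ∩ Zane ∩ Jamal ∩ Jun: 12:30-14:30, 14:45-17:15.
Those are the intersection windows.
The first common window of at least 30 minutes is 12:30-14:30, so the earliest start is 12:30.

12:30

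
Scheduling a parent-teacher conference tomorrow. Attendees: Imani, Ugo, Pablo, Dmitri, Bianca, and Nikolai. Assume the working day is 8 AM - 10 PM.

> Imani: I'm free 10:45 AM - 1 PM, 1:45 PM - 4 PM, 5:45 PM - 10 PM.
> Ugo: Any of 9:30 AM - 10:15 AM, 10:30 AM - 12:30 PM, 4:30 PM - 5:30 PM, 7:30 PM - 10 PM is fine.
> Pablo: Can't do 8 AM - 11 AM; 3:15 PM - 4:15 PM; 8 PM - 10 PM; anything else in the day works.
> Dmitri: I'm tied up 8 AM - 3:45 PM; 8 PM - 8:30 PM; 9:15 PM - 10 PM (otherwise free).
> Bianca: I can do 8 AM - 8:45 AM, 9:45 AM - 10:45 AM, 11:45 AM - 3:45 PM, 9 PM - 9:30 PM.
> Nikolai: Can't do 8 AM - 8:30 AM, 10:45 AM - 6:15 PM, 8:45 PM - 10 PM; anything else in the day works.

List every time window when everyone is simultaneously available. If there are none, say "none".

Imani free: 10:45-13:00, 13:45-16:00, 17:45-22:00.
Ugo free: 09:30-10:15, 10:30-12:30, 16:30-17:30, 19:30-22:00.
Pablo free: 11:00-15:15, 16:15-20:00 (invert busy blocks within the working day).
Dmitri free: 15:45-20:00, 20:30-21:15 (invert busy blocks within the working day).
Bianca free: 08:00-08:45, 09:45-10:45, 11:45-15:45, 21:00-21:30.
Nikolai free: 08:30-10:45, 18:15-20:45 (invert busy blocks within the working day).
Imani ∩ Ugo: 10:45-12:30, 19:30-22:00.
Imani ∩ Ugo ∩ Pablo: 11:00-12:30, 19:30-20:00.
Imani ∩ Ugo ∩ Pablo ∩ Dmitri: 19:30-20:00.
Imani ∩ Ugo ∩ Pablo ∩ Dmitri ∩ Bianca: ∅.
Imani ∩ Ugo ∩ Pablo ∩ Dmitri ∩ Bianca ∩ Nikolai: ∅.
There is no time when everyone is free.

none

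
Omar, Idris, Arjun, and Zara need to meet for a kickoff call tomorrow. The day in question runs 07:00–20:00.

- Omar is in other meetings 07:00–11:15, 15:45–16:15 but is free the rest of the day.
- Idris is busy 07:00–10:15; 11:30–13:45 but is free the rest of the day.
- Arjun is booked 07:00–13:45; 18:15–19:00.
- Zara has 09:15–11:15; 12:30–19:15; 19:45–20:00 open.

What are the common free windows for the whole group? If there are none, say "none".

Omar free: 11:15-15:45, 16:15-20:00 (invert busy blocks within the working day).
Idris free: 10:15-11:30, 13:45-20:00 (invert busy blocks within the working day).
Arjun free: 13:45-18:15, 19:00-20:00 (invert busy blocks within the working day).
Zara free: 09:15-11:15, 12:30-19:15, 19:45-20:00.
Omar ∩ Idris: 11:15-11:30, 13:45-15:45, 16:15-20:00.
Omar ∩ Idris ∩ Arjun: 13:45-15:45, 16:15-18:15, 19:00-20:00.
Omar ∩ Idris ∩ Arjun ∩ Zara: 13:45-15:45, 16:15-18:15, 19:00-19:15, 19:45-20:00.
Those are the intersection windows.

13:45-15:45, 16:15-18:15, 19:00-19:15, 19:45-20:00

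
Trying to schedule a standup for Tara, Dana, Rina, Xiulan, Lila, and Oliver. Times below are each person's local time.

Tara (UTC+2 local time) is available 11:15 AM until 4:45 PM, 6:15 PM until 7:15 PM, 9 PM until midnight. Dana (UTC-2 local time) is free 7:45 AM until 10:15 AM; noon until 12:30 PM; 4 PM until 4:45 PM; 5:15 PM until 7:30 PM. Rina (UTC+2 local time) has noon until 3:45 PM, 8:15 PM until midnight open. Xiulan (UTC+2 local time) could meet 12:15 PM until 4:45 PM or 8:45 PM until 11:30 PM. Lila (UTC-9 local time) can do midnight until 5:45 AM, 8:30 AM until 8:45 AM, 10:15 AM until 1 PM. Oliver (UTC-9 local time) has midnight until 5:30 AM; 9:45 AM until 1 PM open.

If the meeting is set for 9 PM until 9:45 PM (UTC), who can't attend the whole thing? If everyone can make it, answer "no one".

Tara in UTC: 09:15-14:45, 16:15-17:15, 19:00-22:00 (subtract 2h to convert from UTC+2).
Dana in UTC: 09:45-12:15, 14:00-14:30, 18:00-18:45, 19:15-21:30 (add 2h to convert from UTC-2).
Rina in UTC: 10:00-13:45, 18:15-22:00 (subtract 2h to convert from UTC+2).
Xiulan in UTC: 10:15-14:45, 18:45-21:30 (subtract 2h to convert from UTC+2).
Lila in UTC: 09:00-14:45, 17:30-17:45, 19:15-22:00 (add 9h to convert from UTC-9).
Oliver in UTC: 09:00-14:30, 18:45-22:00 (add 9h to convert from UTC-9).
Tara: free for 21:00-21:45. Dana: not fully free for 21:00-21:45. Rina: free for 21:00-21:45. Xiulan: not fully free for 21:00-21:45. Lila: free for 21:00-21:45. Oliver: free for 21:00-21:45.

Dana, Xiulan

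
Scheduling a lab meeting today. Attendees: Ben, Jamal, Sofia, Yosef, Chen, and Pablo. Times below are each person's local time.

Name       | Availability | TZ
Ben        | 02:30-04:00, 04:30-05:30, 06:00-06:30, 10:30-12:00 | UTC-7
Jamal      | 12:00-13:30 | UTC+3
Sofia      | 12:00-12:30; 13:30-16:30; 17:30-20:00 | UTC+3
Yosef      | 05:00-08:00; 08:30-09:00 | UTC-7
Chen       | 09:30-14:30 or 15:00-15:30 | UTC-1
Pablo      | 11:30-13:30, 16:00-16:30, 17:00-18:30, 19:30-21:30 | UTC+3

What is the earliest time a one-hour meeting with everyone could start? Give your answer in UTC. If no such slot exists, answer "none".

Ben in UTC: 09:30-11:00, 11:30-12:30, 13:00-13:30, 17:30-19:00 (add 7h to convert from UTC-7).
Jamal in UTC: 09:00-10:30 (subtract 3h to convert from UTC+3).
Sofia in UTC: 09:00-09:30, 10:30-13:30, 14:30-17:00 (subtract 3h to convert from UTC+3).
Yosef in UTC: 12:00-15:00, 15:30-16:00 (add 7h to convert from UTC-7).
Chen in UTC: 10:30-15:30, 16:00-16:30 (add 1h to convert from UTC-1).
Pablo in UTC: 08:30-10:30, 13:00-13:30, 14:00-15:30, 16:30-18:30 (subtract 3h to convert from UTC+3).
Ben ∩ Jamal: 09:30-10:30.
Ben ∩ Jamal ∩ Sofia: ∅.
Ben ∩ Jamal ∩ Sofia ∩ Yosef: ∅.
Ben ∩ Jamal ∩ Sofia ∩ Yosef ∩ Chen: ∅.
Ben ∩ Jamal ∩ Sofia ∩ Yosef ∩ Chen ∩ Pablo: ∅.
There is no time when everyone is free.
No common window is at least 60 minutes long.

none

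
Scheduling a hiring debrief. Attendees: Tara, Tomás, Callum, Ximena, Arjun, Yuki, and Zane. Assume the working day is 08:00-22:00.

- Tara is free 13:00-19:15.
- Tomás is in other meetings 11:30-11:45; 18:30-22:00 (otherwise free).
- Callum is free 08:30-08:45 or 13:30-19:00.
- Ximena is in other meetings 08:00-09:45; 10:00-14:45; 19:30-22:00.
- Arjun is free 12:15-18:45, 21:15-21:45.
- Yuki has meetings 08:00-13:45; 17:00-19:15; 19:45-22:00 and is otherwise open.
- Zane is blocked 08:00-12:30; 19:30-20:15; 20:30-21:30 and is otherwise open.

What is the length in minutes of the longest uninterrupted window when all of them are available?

Tara free: 13:00-19:15.
Tomás free: 08:00-11:30, 11:45-18:30 (invert busy blocks within the working day).
Callum free: 08:30-08:45, 13:30-19:00.
Ximena free: 09:45-10:00, 14:45-19:30 (invert busy blocks within the working day).
Arjun free: 12:15-18:45, 21:15-21:45.
Yuki free: 13:45-17:00, 19:15-19:45 (invert busy blocks within the working day).
Zane free: 12:30-19:30, 20:15-20:30, 21:30-22:00 (invert busy blocks within the working day).
Tara ∩ Tomás: 13:00-18:30.
Tara ∩ Tomás ∩ Callum: 13:30-18:30.
Tara ∩ Tomás ∩ Callum ∩ Ximena: 14:45-18:30.
Tara ∩ Tomás ∩ Callum ∩ Ximena ∩ Arjun: 14:45-18:30.
Tara ∩ Tomás ∩ Callum ∩ Ximena ∩ Arjun ∩ Yuki: 14:45-17:00.
Tara ∩ Tomás ∩ Callum ∩ Ximena ∩ Arjun ∩ Yuki ∩ Zane: 14:45-17:00.
Those are the intersection windows.
The longest is 14:45-17:00 at 135 minutes.

135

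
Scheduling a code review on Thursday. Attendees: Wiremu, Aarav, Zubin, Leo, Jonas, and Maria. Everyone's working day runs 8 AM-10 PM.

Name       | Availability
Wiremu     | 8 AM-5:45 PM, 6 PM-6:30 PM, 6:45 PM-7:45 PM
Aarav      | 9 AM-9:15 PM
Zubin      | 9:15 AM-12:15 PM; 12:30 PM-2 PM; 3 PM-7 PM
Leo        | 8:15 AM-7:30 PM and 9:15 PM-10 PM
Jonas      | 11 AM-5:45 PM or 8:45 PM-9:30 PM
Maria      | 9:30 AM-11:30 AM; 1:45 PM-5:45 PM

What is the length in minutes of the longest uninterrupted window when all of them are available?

165

Wiremu ∩ Aarav: 09:00-17:45, 18:00-18:30, 18:45-19:45.
Wiremu ∩ Aarav ∩ Zubin: 09:15-12:15, 12:30-14:00, 15:00-17:45, 18:00-18:30, 18:45-19:00.
Wiremu ∩ Aarav ∩ Zubin ∩ Leo: 09:15-12:15, 12:30-14:00, 15:00-17:45, 18:00-18:30, 18:45-19:00.
Wiremu ∩ Aarav ∩ Zubin ∩ Leo ∩ Jonas: 11:00-12:15, 12:30-14:00, 15:00-17:45.
Wiremu ∩ Aarav ∩ Zubin ∩ Leo ∩ Jonas ∩ Maria: 11:00-11:30, 13:45-14:00, 15:00-17:45.
So the common availability across everyone is 11:00-11:30, 13:45-14:00, 15:00-17:45.
The longest is 15:00-17:45 at 165 minutes.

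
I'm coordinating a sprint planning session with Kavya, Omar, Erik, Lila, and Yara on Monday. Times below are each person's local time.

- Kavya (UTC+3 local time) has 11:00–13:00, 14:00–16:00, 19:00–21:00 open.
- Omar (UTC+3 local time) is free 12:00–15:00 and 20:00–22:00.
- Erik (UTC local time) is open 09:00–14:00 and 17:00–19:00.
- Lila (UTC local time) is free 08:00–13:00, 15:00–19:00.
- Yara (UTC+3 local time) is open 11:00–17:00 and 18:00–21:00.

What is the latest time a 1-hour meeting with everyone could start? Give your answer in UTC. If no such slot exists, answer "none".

17:00

Kavya in UTC: 08:00-10:00, 11:00-13:00, 16:00-18:00 (subtract 3h to convert from UTC+3).
Omar in UTC: 09:00-12:00, 17:00-19:00 (subtract 3h to convert from UTC+3).
Erik in UTC: 09:00-14:00, 17:00-19:00.
Lila in UTC: 08:00-13:00, 15:00-19:00.
Yara in UTC: 08:00-14:00, 15:00-18:00 (subtract 3h to convert from UTC+3).
Kavya ∩ Omar: 09:00-10:00, 11:00-12:00, 17:00-18:00.
Kavya ∩ Omar ∩ Erik: 09:00-10:00, 11:00-12:00, 17:00-18:00.
Kavya ∩ Omar ∩ Erik ∩ Lila: 09:00-10:00, 11:00-12:00, 17:00-18:00.
Kavya ∩ Omar ∩ Erik ∩ Lila ∩ Yara: 09:00-10:00, 11:00-12:00, 17:00-18:00.
So the common availability across everyone is 09:00-10:00, 11:00-12:00, 17:00-18:00.
The last common window of at least 60 minutes is 17:00-18:00; a 60-minute meeting can start as late as 17:00 and still end by 18:00.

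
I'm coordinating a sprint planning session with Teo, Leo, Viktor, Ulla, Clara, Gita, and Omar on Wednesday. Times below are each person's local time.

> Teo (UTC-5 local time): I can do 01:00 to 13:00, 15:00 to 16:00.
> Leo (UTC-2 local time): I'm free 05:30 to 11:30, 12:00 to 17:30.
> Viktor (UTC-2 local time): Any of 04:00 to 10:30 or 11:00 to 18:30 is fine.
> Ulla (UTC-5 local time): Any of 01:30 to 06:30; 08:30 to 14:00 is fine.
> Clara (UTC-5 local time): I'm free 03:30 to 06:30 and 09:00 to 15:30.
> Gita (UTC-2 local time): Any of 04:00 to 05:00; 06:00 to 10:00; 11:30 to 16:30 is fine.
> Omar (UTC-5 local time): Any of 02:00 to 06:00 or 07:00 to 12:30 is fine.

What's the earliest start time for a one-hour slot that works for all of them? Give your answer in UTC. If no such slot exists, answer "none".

08:30

Teo in UTC: 06:00-18:00, 20:00-21:00 (add 5h to convert from UTC-5).
Leo in UTC: 07:30-13:30, 14:00-19:30 (add 2h to convert from UTC-2).
Viktor in UTC: 06:00-12:30, 13:00-20:30 (add 2h to convert from UTC-2).
Ulla in UTC: 06:30-11:30, 13:30-19:00 (add 5h to convert from UTC-5).
Clara in UTC: 08:30-11:30, 14:00-20:30 (add 5h to convert from UTC-5).
Gita in UTC: 06:00-07:00, 08:00-12:00, 13:30-18:30 (add 2h to convert from UTC-2).
Omar in UTC: 07:00-11:00, 12:00-17:30 (add 5h to convert from UTC-5).
Teo ∩ Leo: 07:30-13:30, 14:00-18:00.
Teo ∩ Leo ∩ Viktor: 07:30-12:30, 13:00-13:30, 14:00-18:00.
Teo ∩ Leo ∩ Viktor ∩ Ulla: 07:30-11:30, 14:00-18:00.
Teo ∩ Leo ∩ Viktor ∩ Ulla ∩ Clara: 08:30-11:30, 14:00-18:00.
Teo ∩ Leo ∩ Viktor ∩ Ulla ∩ Clara ∩ Gita: 08:30-11:30, 14:00-18:00.
Teo ∩ Leo ∩ Viktor ∩ Ulla ∩ Clara ∩ Gita ∩ Omar: 08:30-11:00, 14:00-17:30.
The first common window of at least 60 minutes is 08:30-11:00, so the earliest start is 08:30.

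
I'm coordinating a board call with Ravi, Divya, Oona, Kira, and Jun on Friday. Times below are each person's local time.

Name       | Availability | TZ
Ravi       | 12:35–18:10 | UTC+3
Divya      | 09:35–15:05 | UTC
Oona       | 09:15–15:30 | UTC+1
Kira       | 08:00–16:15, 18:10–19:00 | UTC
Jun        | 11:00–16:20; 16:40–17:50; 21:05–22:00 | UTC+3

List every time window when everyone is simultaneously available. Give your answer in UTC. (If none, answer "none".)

09:35-13:20, 13:40-14:30

Ravi in UTC: 09:35-15:10 (subtract 3h to convert from UTC+3).
Divya in UTC: 09:35-15:05.
Oona in UTC: 08:15-14:30 (subtract 1h to convert from UTC+1).
Kira in UTC: 08:00-16:15, 18:10-19:00.
Jun in UTC: 08:00-13:20, 13:40-14:50, 18:05-19:00 (subtract 3h to convert from UTC+3).
Ravi ∩ Divya: 09:35-15:05.
Ravi ∩ Divya ∩ Oona: 09:35-14:30.
Ravi ∩ Divya ∩ Oona ∩ Kira: 09:35-14:30.
Ravi ∩ Divya ∩ Oona ∩ Kira ∩ Jun: 09:35-13:20, 13:40-14:30.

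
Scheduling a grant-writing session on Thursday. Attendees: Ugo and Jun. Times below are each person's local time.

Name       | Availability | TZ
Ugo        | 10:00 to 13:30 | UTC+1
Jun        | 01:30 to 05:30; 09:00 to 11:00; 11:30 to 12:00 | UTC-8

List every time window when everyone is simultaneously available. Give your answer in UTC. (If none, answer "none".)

09:30-12:30

Ugo in UTC: 09:00-12:30 (subtract 1h to convert from UTC+1).
Jun in UTC: 09:30-13:30, 17:00-19:00, 19:30-20:00 (add 8h to convert from UTC-8).
Ugo ∩ Jun: 09:30-12:30.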